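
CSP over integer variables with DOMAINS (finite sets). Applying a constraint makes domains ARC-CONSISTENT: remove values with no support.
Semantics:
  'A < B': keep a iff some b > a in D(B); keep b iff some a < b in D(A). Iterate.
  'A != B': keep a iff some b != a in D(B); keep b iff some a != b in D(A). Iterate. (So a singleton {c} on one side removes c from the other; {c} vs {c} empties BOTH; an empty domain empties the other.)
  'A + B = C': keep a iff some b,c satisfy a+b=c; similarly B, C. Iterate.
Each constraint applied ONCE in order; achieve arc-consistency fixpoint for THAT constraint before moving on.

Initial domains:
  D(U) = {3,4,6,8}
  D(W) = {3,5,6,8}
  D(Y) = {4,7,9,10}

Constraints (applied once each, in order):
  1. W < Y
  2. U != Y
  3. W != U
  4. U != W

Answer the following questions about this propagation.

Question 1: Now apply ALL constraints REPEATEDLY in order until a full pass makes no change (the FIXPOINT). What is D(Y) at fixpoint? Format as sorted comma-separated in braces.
Answer: {4,7,9,10}

Derivation:
pass 0 (initial): D(Y)={4,7,9,10}
pass 1: no change
Fixpoint after 1 passes: D(Y) = {4,7,9,10}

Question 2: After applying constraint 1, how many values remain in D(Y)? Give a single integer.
Constraint 1 (W < Y) on D(W)={3,5,6,8} D(Y)={4,7,9,10}: no change
So after constraint 1: D(Y)={4,7,9,10}, size = 4

Answer: 4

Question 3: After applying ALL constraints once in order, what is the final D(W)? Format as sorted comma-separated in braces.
Constraint 1 (W < Y) on D(W)={3,5,6,8} D(Y)={4,7,9,10}: no change
Constraint 2 (U != Y) on D(U)={3,4,6,8} D(Y)={4,7,9,10}: no change
Constraint 3 (W != U) on D(W)={3,5,6,8} D(U)={3,4,6,8}: no change
Constraint 4 (U != W) on D(U)={3,4,6,8} D(W)={3,5,6,8}: no change
So after all 4 constraints: D(W) = {3,5,6,8}

Answer: {3,5,6,8}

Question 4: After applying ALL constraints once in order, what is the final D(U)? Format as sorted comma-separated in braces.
Answer: {3,4,6,8}

Derivation:
Constraint 1 (W < Y) on D(W)={3,5,6,8} D(Y)={4,7,9,10}: no change
Constraint 2 (U != Y) on D(U)={3,4,6,8} D(Y)={4,7,9,10}: no change
Constraint 3 (W != U) on D(W)={3,5,6,8} D(U)={3,4,6,8}: no change
Constraint 4 (U != W) on D(U)={3,4,6,8} D(W)={3,5,6,8}: no change
So after all 4 constraints: D(U) = {3,4,6,8}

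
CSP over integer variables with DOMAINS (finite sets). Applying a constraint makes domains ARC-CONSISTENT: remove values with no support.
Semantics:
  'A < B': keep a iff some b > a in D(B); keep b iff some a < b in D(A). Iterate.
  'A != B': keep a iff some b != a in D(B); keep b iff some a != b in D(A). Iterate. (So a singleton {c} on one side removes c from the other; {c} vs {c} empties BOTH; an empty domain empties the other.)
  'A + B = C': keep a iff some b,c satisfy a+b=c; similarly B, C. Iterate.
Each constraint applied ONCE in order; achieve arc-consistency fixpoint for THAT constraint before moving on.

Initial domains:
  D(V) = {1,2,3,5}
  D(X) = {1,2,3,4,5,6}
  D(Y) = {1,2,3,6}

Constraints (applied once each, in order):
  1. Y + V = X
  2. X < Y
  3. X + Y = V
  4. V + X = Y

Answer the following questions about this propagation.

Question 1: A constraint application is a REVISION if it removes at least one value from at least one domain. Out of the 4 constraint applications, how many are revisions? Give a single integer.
Constraint 1 (Y + V = X) on D(Y)={1,2,3,6} D(V)={1,2,3,5} D(X)={1,2,3,4,5,6}: Y {1,2,3,6}->{1,2,3}; X {1,2,3,4,5,6}->{2,3,4,5,6} => REVISION
Constraint 2 (X < Y) on D(X)={2,3,4,5,6} D(Y)={1,2,3}: X {2,3,4,5,6}->{2}; Y {1,2,3}->{3} => REVISION
Constraint 3 (X + Y = V) on D(X)={2} D(Y)={3} D(V)={1,2,3,5}: V {1,2,3,5}->{5} => REVISION
Constraint 4 (V + X = Y) on D(V)={5} D(X)={2} D(Y)={3}: V {5}->{}; X {2}->{}; Y {3}->{} => REVISION
Total revisions = 4

Answer: 4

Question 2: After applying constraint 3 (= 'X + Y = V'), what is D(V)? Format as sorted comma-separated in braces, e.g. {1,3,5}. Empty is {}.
Constraint 1 (Y + V = X) on D(Y)={1,2,3,6} D(V)={1,2,3,5} D(X)={1,2,3,4,5,6}: Y {1,2,3,6}->{1,2,3}; X {1,2,3,4,5,6}->{2,3,4,5,6}
Constraint 2 (X < Y) on D(X)={2,3,4,5,6} D(Y)={1,2,3}: X {2,3,4,5,6}->{2}; Y {1,2,3}->{3}
Constraint 3 (X + Y = V) on D(X)={2} D(Y)={3} D(V)={1,2,3,5}: V {1,2,3,5}->{5}
So after constraint 3: D(V) = {5}

Answer: {5}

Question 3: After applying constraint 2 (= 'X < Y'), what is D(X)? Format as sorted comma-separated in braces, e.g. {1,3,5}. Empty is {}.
Constraint 1 (Y + V = X) on D(Y)={1,2,3,6} D(V)={1,2,3,5} D(X)={1,2,3,4,5,6}: Y {1,2,3,6}->{1,2,3}; X {1,2,3,4,5,6}->{2,3,4,5,6}
Constraint 2 (X < Y) on D(X)={2,3,4,5,6} D(Y)={1,2,3}: X {2,3,4,5,6}->{2}; Y {1,2,3}->{3}
So after constraint 2: D(X) = {2}

Answer: {2}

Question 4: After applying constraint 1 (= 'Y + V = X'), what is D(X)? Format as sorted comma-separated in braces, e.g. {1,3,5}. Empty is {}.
Answer: {2,3,4,5,6}

Derivation:
Constraint 1 (Y + V = X) on D(Y)={1,2,3,6} D(V)={1,2,3,5} D(X)={1,2,3,4,5,6}: Y {1,2,3,6}->{1,2,3}; X {1,2,3,4,5,6}->{2,3,4,5,6}
So after constraint 1: D(X) = {2,3,4,5,6}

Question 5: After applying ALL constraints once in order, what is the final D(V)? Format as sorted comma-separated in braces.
Constraint 1 (Y + V = X) on D(Y)={1,2,3,6} D(V)={1,2,3,5} D(X)={1,2,3,4,5,6}: Y {1,2,3,6}->{1,2,3}; X {1,2,3,4,5,6}->{2,3,4,5,6}
Constraint 2 (X < Y) on D(X)={2,3,4,5,6} D(Y)={1,2,3}: X {2,3,4,5,6}->{2}; Y {1,2,3}->{3}
Constraint 3 (X + Y = V) on D(X)={2} D(Y)={3} D(V)={1,2,3,5}: V {1,2,3,5}->{5}
Constraint 4 (V + X = Y) on D(V)={5} D(X)={2} D(Y)={3}: V {5}->{}; X {2}->{}; Y {3}->{}
So after all 4 constraints: D(V) = {}

Answer: {}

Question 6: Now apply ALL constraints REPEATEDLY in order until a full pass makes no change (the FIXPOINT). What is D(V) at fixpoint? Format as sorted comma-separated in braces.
Answer: {}

Derivation:
pass 0 (initial): D(V)={1,2,3,5}
pass 1: V {1,2,3,5}->{}; X {1,2,3,4,5,6}->{}; Y {1,2,3,6}->{}
pass 2: no change
Fixpoint after 2 passes: D(V) = {}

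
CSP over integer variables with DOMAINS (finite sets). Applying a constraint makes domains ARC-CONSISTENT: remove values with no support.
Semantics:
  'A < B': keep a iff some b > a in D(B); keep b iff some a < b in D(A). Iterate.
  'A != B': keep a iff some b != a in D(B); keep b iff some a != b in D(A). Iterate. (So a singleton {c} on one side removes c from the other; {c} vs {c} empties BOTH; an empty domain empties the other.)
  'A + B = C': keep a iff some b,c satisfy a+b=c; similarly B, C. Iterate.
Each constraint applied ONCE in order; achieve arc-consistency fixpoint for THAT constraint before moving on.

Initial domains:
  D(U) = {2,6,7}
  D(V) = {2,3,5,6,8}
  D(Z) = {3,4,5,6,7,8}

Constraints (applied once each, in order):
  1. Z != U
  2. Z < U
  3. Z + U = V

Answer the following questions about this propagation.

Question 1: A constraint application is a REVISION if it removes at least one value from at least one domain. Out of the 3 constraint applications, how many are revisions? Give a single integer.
Answer: 2

Derivation:
Constraint 1 (Z != U) on D(Z)={3,4,5,6,7,8} D(U)={2,6,7}: no change => not a revision
Constraint 2 (Z < U) on D(Z)={3,4,5,6,7,8} D(U)={2,6,7}: Z {3,4,5,6,7,8}->{3,4,5,6}; U {2,6,7}->{6,7} => REVISION
Constraint 3 (Z + U = V) on D(Z)={3,4,5,6} D(U)={6,7} D(V)={2,3,5,6,8}: Z {3,4,5,6}->{}; U {6,7}->{}; V {2,3,5,6,8}->{} => REVISION
Total revisions = 2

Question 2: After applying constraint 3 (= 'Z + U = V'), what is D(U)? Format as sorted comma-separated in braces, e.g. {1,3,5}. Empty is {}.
Answer: {}

Derivation:
Constraint 1 (Z != U) on D(Z)={3,4,5,6,7,8} D(U)={2,6,7}: no change
Constraint 2 (Z < U) on D(Z)={3,4,5,6,7,8} D(U)={2,6,7}: Z {3,4,5,6,7,8}->{3,4,5,6}; U {2,6,7}->{6,7}
Constraint 3 (Z + U = V) on D(Z)={3,4,5,6} D(U)={6,7} D(V)={2,3,5,6,8}: Z {3,4,5,6}->{}; U {6,7}->{}; V {2,3,5,6,8}->{}
So after constraint 3: D(U) = {}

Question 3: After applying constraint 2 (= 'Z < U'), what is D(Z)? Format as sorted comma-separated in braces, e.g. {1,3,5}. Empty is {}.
Answer: {3,4,5,6}

Derivation:
Constraint 1 (Z != U) on D(Z)={3,4,5,6,7,8} D(U)={2,6,7}: no change
Constraint 2 (Z < U) on D(Z)={3,4,5,6,7,8} D(U)={2,6,7}: Z {3,4,5,6,7,8}->{3,4,5,6}; U {2,6,7}->{6,7}
So after constraint 2: D(Z) = {3,4,5,6}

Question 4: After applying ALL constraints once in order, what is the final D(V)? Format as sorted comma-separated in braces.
Answer: {}

Derivation:
Constraint 1 (Z != U) on D(Z)={3,4,5,6,7,8} D(U)={2,6,7}: no change
Constraint 2 (Z < U) on D(Z)={3,4,5,6,7,8} D(U)={2,6,7}: Z {3,4,5,6,7,8}->{3,4,5,6}; U {2,6,7}->{6,7}
Constraint 3 (Z + U = V) on D(Z)={3,4,5,6} D(U)={6,7} D(V)={2,3,5,6,8}: Z {3,4,5,6}->{}; U {6,7}->{}; V {2,3,5,6,8}->{}
So after all 3 constraints: D(V) = {}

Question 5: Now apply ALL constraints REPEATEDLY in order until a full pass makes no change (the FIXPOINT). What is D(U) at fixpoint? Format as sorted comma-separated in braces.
Answer: {}

Derivation:
pass 0 (initial): D(U)={2,6,7}
pass 1: U {2,6,7}->{}; V {2,3,5,6,8}->{}; Z {3,4,5,6,7,8}->{}
pass 2: no change
Fixpoint after 2 passes: D(U) = {}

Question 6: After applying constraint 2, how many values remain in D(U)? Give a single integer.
Constraint 1 (Z != U) on D(Z)={3,4,5,6,7,8} D(U)={2,6,7}: no change
Constraint 2 (Z < U) on D(Z)={3,4,5,6,7,8} D(U)={2,6,7}: Z {3,4,5,6,7,8}->{3,4,5,6}; U {2,6,7}->{6,7}
So after constraint 2: D(U)={6,7}, size = 2

Answer: 2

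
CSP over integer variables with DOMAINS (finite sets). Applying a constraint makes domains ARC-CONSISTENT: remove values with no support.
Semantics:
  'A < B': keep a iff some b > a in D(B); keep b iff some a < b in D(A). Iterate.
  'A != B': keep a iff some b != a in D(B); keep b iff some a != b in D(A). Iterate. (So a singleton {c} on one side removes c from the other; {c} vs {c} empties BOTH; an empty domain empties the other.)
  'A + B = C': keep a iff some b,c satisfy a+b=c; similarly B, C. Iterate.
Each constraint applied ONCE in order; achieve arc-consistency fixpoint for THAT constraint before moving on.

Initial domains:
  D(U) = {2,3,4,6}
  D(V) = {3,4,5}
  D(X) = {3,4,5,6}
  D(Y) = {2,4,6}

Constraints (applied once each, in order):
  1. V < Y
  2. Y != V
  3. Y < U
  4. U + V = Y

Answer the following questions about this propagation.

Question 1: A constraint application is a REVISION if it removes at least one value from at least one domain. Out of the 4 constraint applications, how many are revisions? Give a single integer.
Constraint 1 (V < Y) on D(V)={3,4,5} D(Y)={2,4,6}: Y {2,4,6}->{4,6} => REVISION
Constraint 2 (Y != V) on D(Y)={4,6} D(V)={3,4,5}: no change => not a revision
Constraint 3 (Y < U) on D(Y)={4,6} D(U)={2,3,4,6}: Y {4,6}->{4}; U {2,3,4,6}->{6} => REVISION
Constraint 4 (U + V = Y) on D(U)={6} D(V)={3,4,5} D(Y)={4}: U {6}->{}; V {3,4,5}->{}; Y {4}->{} => REVISION
Total revisions = 3

Answer: 3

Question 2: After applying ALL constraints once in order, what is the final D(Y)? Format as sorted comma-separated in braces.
Answer: {}

Derivation:
Constraint 1 (V < Y) on D(V)={3,4,5} D(Y)={2,4,6}: Y {2,4,6}->{4,6}
Constraint 2 (Y != V) on D(Y)={4,6} D(V)={3,4,5}: no change
Constraint 3 (Y < U) on D(Y)={4,6} D(U)={2,3,4,6}: Y {4,6}->{4}; U {2,3,4,6}->{6}
Constraint 4 (U + V = Y) on D(U)={6} D(V)={3,4,5} D(Y)={4}: U {6}->{}; V {3,4,5}->{}; Y {4}->{}
So after all 4 constraints: D(Y) = {}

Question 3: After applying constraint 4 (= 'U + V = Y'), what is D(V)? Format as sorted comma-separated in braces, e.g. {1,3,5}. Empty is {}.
Answer: {}

Derivation:
Constraint 1 (V < Y) on D(V)={3,4,5} D(Y)={2,4,6}: Y {2,4,6}->{4,6}
Constraint 2 (Y != V) on D(Y)={4,6} D(V)={3,4,5}: no change
Constraint 3 (Y < U) on D(Y)={4,6} D(U)={2,3,4,6}: Y {4,6}->{4}; U {2,3,4,6}->{6}
Constraint 4 (U + V = Y) on D(U)={6} D(V)={3,4,5} D(Y)={4}: U {6}->{}; V {3,4,5}->{}; Y {4}->{}
So after constraint 4: D(V) = {}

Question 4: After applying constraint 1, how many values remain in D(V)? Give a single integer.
Constraint 1 (V < Y) on D(V)={3,4,5} D(Y)={2,4,6}: Y {2,4,6}->{4,6}
So after constraint 1: D(V)={3,4,5}, size = 3

Answer: 3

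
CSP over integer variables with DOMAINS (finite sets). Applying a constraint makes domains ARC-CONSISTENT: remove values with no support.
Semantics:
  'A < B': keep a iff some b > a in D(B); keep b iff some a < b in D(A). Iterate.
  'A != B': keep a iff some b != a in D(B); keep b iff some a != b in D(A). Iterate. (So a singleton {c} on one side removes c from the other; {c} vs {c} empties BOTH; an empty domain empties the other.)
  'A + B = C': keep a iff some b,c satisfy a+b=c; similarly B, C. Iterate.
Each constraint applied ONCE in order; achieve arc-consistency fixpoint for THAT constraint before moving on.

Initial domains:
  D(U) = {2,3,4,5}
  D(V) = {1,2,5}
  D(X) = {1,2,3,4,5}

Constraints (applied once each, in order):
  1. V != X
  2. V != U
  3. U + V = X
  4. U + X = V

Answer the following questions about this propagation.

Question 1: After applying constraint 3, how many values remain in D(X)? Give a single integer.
Constraint 1 (V != X) on D(V)={1,2,5} D(X)={1,2,3,4,5}: no change
Constraint 2 (V != U) on D(V)={1,2,5} D(U)={2,3,4,5}: no change
Constraint 3 (U + V = X) on D(U)={2,3,4,5} D(V)={1,2,5} D(X)={1,2,3,4,5}: U {2,3,4,5}->{2,3,4}; V {1,2,5}->{1,2}; X {1,2,3,4,5}->{3,4,5}
So after constraint 3: D(X)={3,4,5}, size = 3

Answer: 3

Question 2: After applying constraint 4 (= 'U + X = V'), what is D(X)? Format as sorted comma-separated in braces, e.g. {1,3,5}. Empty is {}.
Answer: {}

Derivation:
Constraint 1 (V != X) on D(V)={1,2,5} D(X)={1,2,3,4,5}: no change
Constraint 2 (V != U) on D(V)={1,2,5} D(U)={2,3,4,5}: no change
Constraint 3 (U + V = X) on D(U)={2,3,4,5} D(V)={1,2,5} D(X)={1,2,3,4,5}: U {2,3,4,5}->{2,3,4}; V {1,2,5}->{1,2}; X {1,2,3,4,5}->{3,4,5}
Constraint 4 (U + X = V) on D(U)={2,3,4} D(X)={3,4,5} D(V)={1,2}: U {2,3,4}->{}; X {3,4,5}->{}; V {1,2}->{}
So after constraint 4: D(X) = {}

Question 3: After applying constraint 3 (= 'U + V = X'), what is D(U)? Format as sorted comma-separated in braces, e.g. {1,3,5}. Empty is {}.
Answer: {2,3,4}

Derivation:
Constraint 1 (V != X) on D(V)={1,2,5} D(X)={1,2,3,4,5}: no change
Constraint 2 (V != U) on D(V)={1,2,5} D(U)={2,3,4,5}: no change
Constraint 3 (U + V = X) on D(U)={2,3,4,5} D(V)={1,2,5} D(X)={1,2,3,4,5}: U {2,3,4,5}->{2,3,4}; V {1,2,5}->{1,2}; X {1,2,3,4,5}->{3,4,5}
So after constraint 3: D(U) = {2,3,4}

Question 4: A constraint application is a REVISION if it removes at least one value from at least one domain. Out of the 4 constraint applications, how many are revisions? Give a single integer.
Answer: 2

Derivation:
Constraint 1 (V != X) on D(V)={1,2,5} D(X)={1,2,3,4,5}: no change => not a revision
Constraint 2 (V != U) on D(V)={1,2,5} D(U)={2,3,4,5}: no change => not a revision
Constraint 3 (U + V = X) on D(U)={2,3,4,5} D(V)={1,2,5} D(X)={1,2,3,4,5}: U {2,3,4,5}->{2,3,4}; V {1,2,5}->{1,2}; X {1,2,3,4,5}->{3,4,5} => REVISION
Constraint 4 (U + X = V) on D(U)={2,3,4} D(X)={3,4,5} D(V)={1,2}: U {2,3,4}->{}; X {3,4,5}->{}; V {1,2}->{} => REVISION
Total revisions = 2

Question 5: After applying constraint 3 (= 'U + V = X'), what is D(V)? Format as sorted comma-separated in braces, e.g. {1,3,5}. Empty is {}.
Constraint 1 (V != X) on D(V)={1,2,5} D(X)={1,2,3,4,5}: no change
Constraint 2 (V != U) on D(V)={1,2,5} D(U)={2,3,4,5}: no change
Constraint 3 (U + V = X) on D(U)={2,3,4,5} D(V)={1,2,5} D(X)={1,2,3,4,5}: U {2,3,4,5}->{2,3,4}; V {1,2,5}->{1,2}; X {1,2,3,4,5}->{3,4,5}
So after constraint 3: D(V) = {1,2}

Answer: {1,2}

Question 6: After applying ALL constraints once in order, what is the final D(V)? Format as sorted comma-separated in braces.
Answer: {}

Derivation:
Constraint 1 (V != X) on D(V)={1,2,5} D(X)={1,2,3,4,5}: no change
Constraint 2 (V != U) on D(V)={1,2,5} D(U)={2,3,4,5}: no change
Constraint 3 (U + V = X) on D(U)={2,3,4,5} D(V)={1,2,5} D(X)={1,2,3,4,5}: U {2,3,4,5}->{2,3,4}; V {1,2,5}->{1,2}; X {1,2,3,4,5}->{3,4,5}
Constraint 4 (U + X = V) on D(U)={2,3,4} D(X)={3,4,5} D(V)={1,2}: U {2,3,4}->{}; X {3,4,5}->{}; V {1,2}->{}
So after all 4 constraints: D(V) = {}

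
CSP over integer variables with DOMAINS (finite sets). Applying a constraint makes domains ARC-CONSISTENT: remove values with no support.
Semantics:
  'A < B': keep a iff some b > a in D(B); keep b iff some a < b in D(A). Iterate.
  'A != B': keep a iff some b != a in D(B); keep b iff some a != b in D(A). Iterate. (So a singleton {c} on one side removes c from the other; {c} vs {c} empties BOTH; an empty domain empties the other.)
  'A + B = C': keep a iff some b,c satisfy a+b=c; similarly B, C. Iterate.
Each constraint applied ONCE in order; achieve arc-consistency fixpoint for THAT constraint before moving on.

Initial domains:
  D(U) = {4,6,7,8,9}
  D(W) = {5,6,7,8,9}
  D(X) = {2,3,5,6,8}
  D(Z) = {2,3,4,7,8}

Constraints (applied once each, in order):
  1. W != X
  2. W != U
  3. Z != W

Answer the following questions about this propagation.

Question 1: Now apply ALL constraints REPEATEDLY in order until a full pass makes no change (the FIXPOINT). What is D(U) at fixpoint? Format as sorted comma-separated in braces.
pass 0 (initial): D(U)={4,6,7,8,9}
pass 1: no change
Fixpoint after 1 passes: D(U) = {4,6,7,8,9}

Answer: {4,6,7,8,9}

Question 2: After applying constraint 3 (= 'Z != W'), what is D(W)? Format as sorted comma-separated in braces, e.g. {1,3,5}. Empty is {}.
Answer: {5,6,7,8,9}

Derivation:
Constraint 1 (W != X) on D(W)={5,6,7,8,9} D(X)={2,3,5,6,8}: no change
Constraint 2 (W != U) on D(W)={5,6,7,8,9} D(U)={4,6,7,8,9}: no change
Constraint 3 (Z != W) on D(Z)={2,3,4,7,8} D(W)={5,6,7,8,9}: no change
So after constraint 3: D(W) = {5,6,7,8,9}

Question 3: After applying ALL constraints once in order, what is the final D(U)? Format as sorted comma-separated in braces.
Constraint 1 (W != X) on D(W)={5,6,7,8,9} D(X)={2,3,5,6,8}: no change
Constraint 2 (W != U) on D(W)={5,6,7,8,9} D(U)={4,6,7,8,9}: no change
Constraint 3 (Z != W) on D(Z)={2,3,4,7,8} D(W)={5,6,7,8,9}: no change
So after all 3 constraints: D(U) = {4,6,7,8,9}

Answer: {4,6,7,8,9}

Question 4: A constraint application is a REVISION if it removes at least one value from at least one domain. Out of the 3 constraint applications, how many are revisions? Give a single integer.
Answer: 0

Derivation:
Constraint 1 (W != X) on D(W)={5,6,7,8,9} D(X)={2,3,5,6,8}: no change => not a revision
Constraint 2 (W != U) on D(W)={5,6,7,8,9} D(U)={4,6,7,8,9}: no change => not a revision
Constraint 3 (Z != W) on D(Z)={2,3,4,7,8} D(W)={5,6,7,8,9}: no change => not a revision
Total revisions = 0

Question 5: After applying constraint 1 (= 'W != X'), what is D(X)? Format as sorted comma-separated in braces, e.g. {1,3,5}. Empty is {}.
Answer: {2,3,5,6,8}

Derivation:
Constraint 1 (W != X) on D(W)={5,6,7,8,9} D(X)={2,3,5,6,8}: no change
So after constraint 1: D(X) = {2,3,5,6,8}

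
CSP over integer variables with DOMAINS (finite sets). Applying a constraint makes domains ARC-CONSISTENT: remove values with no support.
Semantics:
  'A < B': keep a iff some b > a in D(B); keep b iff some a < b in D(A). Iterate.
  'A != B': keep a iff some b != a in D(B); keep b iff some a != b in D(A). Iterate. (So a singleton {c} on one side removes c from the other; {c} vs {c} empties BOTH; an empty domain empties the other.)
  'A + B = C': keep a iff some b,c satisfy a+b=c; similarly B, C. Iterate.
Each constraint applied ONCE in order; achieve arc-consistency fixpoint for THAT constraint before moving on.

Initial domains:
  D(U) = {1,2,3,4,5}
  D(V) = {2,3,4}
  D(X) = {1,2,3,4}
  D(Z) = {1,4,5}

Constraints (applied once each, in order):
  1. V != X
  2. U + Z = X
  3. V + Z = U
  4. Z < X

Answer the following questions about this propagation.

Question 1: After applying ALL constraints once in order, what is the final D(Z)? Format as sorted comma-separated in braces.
Answer: {1}

Derivation:
Constraint 1 (V != X) on D(V)={2,3,4} D(X)={1,2,3,4}: no change
Constraint 2 (U + Z = X) on D(U)={1,2,3,4,5} D(Z)={1,4,5} D(X)={1,2,3,4}: U {1,2,3,4,5}->{1,2,3}; Z {1,4,5}->{1}; X {1,2,3,4}->{2,3,4}
Constraint 3 (V + Z = U) on D(V)={2,3,4} D(Z)={1} D(U)={1,2,3}: V {2,3,4}->{2}; U {1,2,3}->{3}
Constraint 4 (Z < X) on D(Z)={1} D(X)={2,3,4}: no change
So after all 4 constraints: D(Z) = {1}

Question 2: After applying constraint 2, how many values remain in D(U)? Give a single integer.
Constraint 1 (V != X) on D(V)={2,3,4} D(X)={1,2,3,4}: no change
Constraint 2 (U + Z = X) on D(U)={1,2,3,4,5} D(Z)={1,4,5} D(X)={1,2,3,4}: U {1,2,3,4,5}->{1,2,3}; Z {1,4,5}->{1}; X {1,2,3,4}->{2,3,4}
So after constraint 2: D(U)={1,2,3}, size = 3

Answer: 3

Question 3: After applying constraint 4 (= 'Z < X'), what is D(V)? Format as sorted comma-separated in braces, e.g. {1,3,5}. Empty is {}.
Constraint 1 (V != X) on D(V)={2,3,4} D(X)={1,2,3,4}: no change
Constraint 2 (U + Z = X) on D(U)={1,2,3,4,5} D(Z)={1,4,5} D(X)={1,2,3,4}: U {1,2,3,4,5}->{1,2,3}; Z {1,4,5}->{1}; X {1,2,3,4}->{2,3,4}
Constraint 3 (V + Z = U) on D(V)={2,3,4} D(Z)={1} D(U)={1,2,3}: V {2,3,4}->{2}; U {1,2,3}->{3}
Constraint 4 (Z < X) on D(Z)={1} D(X)={2,3,4}: no change
So after constraint 4: D(V) = {2}

Answer: {2}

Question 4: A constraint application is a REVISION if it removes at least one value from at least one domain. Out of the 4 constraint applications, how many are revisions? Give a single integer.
Answer: 2

Derivation:
Constraint 1 (V != X) on D(V)={2,3,4} D(X)={1,2,3,4}: no change => not a revision
Constraint 2 (U + Z = X) on D(U)={1,2,3,4,5} D(Z)={1,4,5} D(X)={1,2,3,4}: U {1,2,3,4,5}->{1,2,3}; Z {1,4,5}->{1}; X {1,2,3,4}->{2,3,4} => REVISION
Constraint 3 (V + Z = U) on D(V)={2,3,4} D(Z)={1} D(U)={1,2,3}: V {2,3,4}->{2}; U {1,2,3}->{3} => REVISION
Constraint 4 (Z < X) on D(Z)={1} D(X)={2,3,4}: no change => not a revision
Total revisions = 2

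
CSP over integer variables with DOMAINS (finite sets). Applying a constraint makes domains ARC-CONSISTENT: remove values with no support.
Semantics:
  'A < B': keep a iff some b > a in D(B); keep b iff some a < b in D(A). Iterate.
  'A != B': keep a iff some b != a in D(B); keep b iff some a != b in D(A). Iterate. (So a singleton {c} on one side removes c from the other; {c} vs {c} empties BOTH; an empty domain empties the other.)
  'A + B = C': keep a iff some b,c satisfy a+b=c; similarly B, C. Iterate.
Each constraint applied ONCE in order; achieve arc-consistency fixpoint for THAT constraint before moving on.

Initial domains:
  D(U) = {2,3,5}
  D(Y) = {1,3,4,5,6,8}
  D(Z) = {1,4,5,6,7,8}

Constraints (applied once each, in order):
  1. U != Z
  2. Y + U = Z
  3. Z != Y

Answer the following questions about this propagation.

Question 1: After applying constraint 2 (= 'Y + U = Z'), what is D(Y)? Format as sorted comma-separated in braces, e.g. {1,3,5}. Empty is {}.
Constraint 1 (U != Z) on D(U)={2,3,5} D(Z)={1,4,5,6,7,8}: no change
Constraint 2 (Y + U = Z) on D(Y)={1,3,4,5,6,8} D(U)={2,3,5} D(Z)={1,4,5,6,7,8}: Y {1,3,4,5,6,8}->{1,3,4,5,6}; Z {1,4,5,6,7,8}->{4,5,6,7,8}
So after constraint 2: D(Y) = {1,3,4,5,6}

Answer: {1,3,4,5,6}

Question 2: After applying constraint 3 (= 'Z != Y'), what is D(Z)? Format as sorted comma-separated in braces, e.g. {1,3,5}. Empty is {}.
Answer: {4,5,6,7,8}

Derivation:
Constraint 1 (U != Z) on D(U)={2,3,5} D(Z)={1,4,5,6,7,8}: no change
Constraint 2 (Y + U = Z) on D(Y)={1,3,4,5,6,8} D(U)={2,3,5} D(Z)={1,4,5,6,7,8}: Y {1,3,4,5,6,8}->{1,3,4,5,6}; Z {1,4,5,6,7,8}->{4,5,6,7,8}
Constraint 3 (Z != Y) on D(Z)={4,5,6,7,8} D(Y)={1,3,4,5,6}: no change
So after constraint 3: D(Z) = {4,5,6,7,8}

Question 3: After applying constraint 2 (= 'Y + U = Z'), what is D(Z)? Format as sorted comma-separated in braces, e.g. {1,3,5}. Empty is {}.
Answer: {4,5,6,7,8}

Derivation:
Constraint 1 (U != Z) on D(U)={2,3,5} D(Z)={1,4,5,6,7,8}: no change
Constraint 2 (Y + U = Z) on D(Y)={1,3,4,5,6,8} D(U)={2,3,5} D(Z)={1,4,5,6,7,8}: Y {1,3,4,5,6,8}->{1,3,4,5,6}; Z {1,4,5,6,7,8}->{4,5,6,7,8}
So after constraint 2: D(Z) = {4,5,6,7,8}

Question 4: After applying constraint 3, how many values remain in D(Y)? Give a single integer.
Answer: 5

Derivation:
Constraint 1 (U != Z) on D(U)={2,3,5} D(Z)={1,4,5,6,7,8}: no change
Constraint 2 (Y + U = Z) on D(Y)={1,3,4,5,6,8} D(U)={2,3,5} D(Z)={1,4,5,6,7,8}: Y {1,3,4,5,6,8}->{1,3,4,5,6}; Z {1,4,5,6,7,8}->{4,5,6,7,8}
Constraint 3 (Z != Y) on D(Z)={4,5,6,7,8} D(Y)={1,3,4,5,6}: no change
So after constraint 3: D(Y)={1,3,4,5,6}, size = 5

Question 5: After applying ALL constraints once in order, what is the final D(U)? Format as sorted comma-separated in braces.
Answer: {2,3,5}

Derivation:
Constraint 1 (U != Z) on D(U)={2,3,5} D(Z)={1,4,5,6,7,8}: no change
Constraint 2 (Y + U = Z) on D(Y)={1,3,4,5,6,8} D(U)={2,3,5} D(Z)={1,4,5,6,7,8}: Y {1,3,4,5,6,8}->{1,3,4,5,6}; Z {1,4,5,6,7,8}->{4,5,6,7,8}
Constraint 3 (Z != Y) on D(Z)={4,5,6,7,8} D(Y)={1,3,4,5,6}: no change
So after all 3 constraints: D(U) = {2,3,5}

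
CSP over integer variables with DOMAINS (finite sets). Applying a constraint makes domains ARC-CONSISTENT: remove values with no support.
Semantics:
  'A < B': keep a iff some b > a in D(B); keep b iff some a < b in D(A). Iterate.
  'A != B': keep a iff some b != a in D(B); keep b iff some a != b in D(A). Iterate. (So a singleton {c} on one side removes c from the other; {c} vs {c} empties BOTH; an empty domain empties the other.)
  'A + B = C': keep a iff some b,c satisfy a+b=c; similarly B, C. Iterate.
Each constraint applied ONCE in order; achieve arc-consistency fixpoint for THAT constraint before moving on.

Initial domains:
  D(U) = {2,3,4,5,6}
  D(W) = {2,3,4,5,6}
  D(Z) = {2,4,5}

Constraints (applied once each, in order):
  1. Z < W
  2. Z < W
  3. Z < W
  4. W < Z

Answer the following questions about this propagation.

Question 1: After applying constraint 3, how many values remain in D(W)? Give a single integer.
Constraint 1 (Z < W) on D(Z)={2,4,5} D(W)={2,3,4,5,6}: W {2,3,4,5,6}->{3,4,5,6}
Constraint 2 (Z < W) on D(Z)={2,4,5} D(W)={3,4,5,6}: no change
Constraint 3 (Z < W) on D(Z)={2,4,5} D(W)={3,4,5,6}: no change
So after constraint 3: D(W)={3,4,5,6}, size = 4

Answer: 4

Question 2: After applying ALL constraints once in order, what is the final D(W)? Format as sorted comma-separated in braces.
Constraint 1 (Z < W) on D(Z)={2,4,5} D(W)={2,3,4,5,6}: W {2,3,4,5,6}->{3,4,5,6}
Constraint 2 (Z < W) on D(Z)={2,4,5} D(W)={3,4,5,6}: no change
Constraint 3 (Z < W) on D(Z)={2,4,5} D(W)={3,4,5,6}: no change
Constraint 4 (W < Z) on D(W)={3,4,5,6} D(Z)={2,4,5}: W {3,4,5,6}->{3,4}; Z {2,4,5}->{4,5}
So after all 4 constraints: D(W) = {3,4}

Answer: {3,4}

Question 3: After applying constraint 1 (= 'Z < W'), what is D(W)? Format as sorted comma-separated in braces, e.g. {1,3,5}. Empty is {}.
Answer: {3,4,5,6}

Derivation:
Constraint 1 (Z < W) on D(Z)={2,4,5} D(W)={2,3,4,5,6}: W {2,3,4,5,6}->{3,4,5,6}
So after constraint 1: D(W) = {3,4,5,6}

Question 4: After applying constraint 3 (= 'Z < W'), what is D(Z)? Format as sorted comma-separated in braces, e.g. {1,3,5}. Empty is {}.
Answer: {2,4,5}

Derivation:
Constraint 1 (Z < W) on D(Z)={2,4,5} D(W)={2,3,4,5,6}: W {2,3,4,5,6}->{3,4,5,6}
Constraint 2 (Z < W) on D(Z)={2,4,5} D(W)={3,4,5,6}: no change
Constraint 3 (Z < W) on D(Z)={2,4,5} D(W)={3,4,5,6}: no change
So after constraint 3: D(Z) = {2,4,5}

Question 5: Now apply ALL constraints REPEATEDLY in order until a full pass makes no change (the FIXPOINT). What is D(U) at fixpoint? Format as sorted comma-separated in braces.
pass 0 (initial): D(U)={2,3,4,5,6}
pass 1: W {2,3,4,5,6}->{3,4}; Z {2,4,5}->{4,5}
pass 2: W {3,4}->{}; Z {4,5}->{}
pass 3: no change
Fixpoint after 3 passes: D(U) = {2,3,4,5,6}

Answer: {2,3,4,5,6}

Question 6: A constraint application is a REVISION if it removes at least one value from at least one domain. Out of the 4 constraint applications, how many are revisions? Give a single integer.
Constraint 1 (Z < W) on D(Z)={2,4,5} D(W)={2,3,4,5,6}: W {2,3,4,5,6}->{3,4,5,6} => REVISION
Constraint 2 (Z < W) on D(Z)={2,4,5} D(W)={3,4,5,6}: no change => not a revision
Constraint 3 (Z < W) on D(Z)={2,4,5} D(W)={3,4,5,6}: no change => not a revision
Constraint 4 (W < Z) on D(W)={3,4,5,6} D(Z)={2,4,5}: W {3,4,5,6}->{3,4}; Z {2,4,5}->{4,5} => REVISION
Total revisions = 2

Answer: 2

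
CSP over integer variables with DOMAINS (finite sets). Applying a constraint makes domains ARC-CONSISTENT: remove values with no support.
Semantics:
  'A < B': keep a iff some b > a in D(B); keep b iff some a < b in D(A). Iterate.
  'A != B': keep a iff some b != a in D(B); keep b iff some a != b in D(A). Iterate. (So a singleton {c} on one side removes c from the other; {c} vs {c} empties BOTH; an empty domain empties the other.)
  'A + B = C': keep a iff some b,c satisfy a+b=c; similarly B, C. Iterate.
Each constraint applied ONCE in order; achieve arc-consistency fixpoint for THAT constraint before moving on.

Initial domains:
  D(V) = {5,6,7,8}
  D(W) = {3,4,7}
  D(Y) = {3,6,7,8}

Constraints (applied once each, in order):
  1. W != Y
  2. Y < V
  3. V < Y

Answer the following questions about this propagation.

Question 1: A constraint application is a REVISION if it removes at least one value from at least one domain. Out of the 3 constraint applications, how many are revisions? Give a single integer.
Answer: 2

Derivation:
Constraint 1 (W != Y) on D(W)={3,4,7} D(Y)={3,6,7,8}: no change => not a revision
Constraint 2 (Y < V) on D(Y)={3,6,7,8} D(V)={5,6,7,8}: Y {3,6,7,8}->{3,6,7} => REVISION
Constraint 3 (V < Y) on D(V)={5,6,7,8} D(Y)={3,6,7}: V {5,6,7,8}->{5,6}; Y {3,6,7}->{6,7} => REVISION
Total revisions = 2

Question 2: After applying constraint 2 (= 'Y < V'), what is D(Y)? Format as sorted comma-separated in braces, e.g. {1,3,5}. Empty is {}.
Answer: {3,6,7}

Derivation:
Constraint 1 (W != Y) on D(W)={3,4,7} D(Y)={3,6,7,8}: no change
Constraint 2 (Y < V) on D(Y)={3,6,7,8} D(V)={5,6,7,8}: Y {3,6,7,8}->{3,6,7}
So after constraint 2: D(Y) = {3,6,7}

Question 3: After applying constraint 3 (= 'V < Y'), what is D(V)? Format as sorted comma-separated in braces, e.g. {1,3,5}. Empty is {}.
Constraint 1 (W != Y) on D(W)={3,4,7} D(Y)={3,6,7,8}: no change
Constraint 2 (Y < V) on D(Y)={3,6,7,8} D(V)={5,6,7,8}: Y {3,6,7,8}->{3,6,7}
Constraint 3 (V < Y) on D(V)={5,6,7,8} D(Y)={3,6,7}: V {5,6,7,8}->{5,6}; Y {3,6,7}->{6,7}
So after constraint 3: D(V) = {5,6}

Answer: {5,6}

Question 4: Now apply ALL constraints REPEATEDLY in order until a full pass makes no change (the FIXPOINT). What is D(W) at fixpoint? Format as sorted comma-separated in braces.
Answer: {}

Derivation:
pass 0 (initial): D(W)={3,4,7}
pass 1: V {5,6,7,8}->{5,6}; Y {3,6,7,8}->{6,7}
pass 2: V {5,6}->{}; Y {6,7}->{}
pass 3: W {3,4,7}->{}
pass 4: no change
Fixpoint after 4 passes: D(W) = {}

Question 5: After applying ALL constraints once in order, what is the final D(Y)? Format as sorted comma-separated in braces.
Answer: {6,7}

Derivation:
Constraint 1 (W != Y) on D(W)={3,4,7} D(Y)={3,6,7,8}: no change
Constraint 2 (Y < V) on D(Y)={3,6,7,8} D(V)={5,6,7,8}: Y {3,6,7,8}->{3,6,7}
Constraint 3 (V < Y) on D(V)={5,6,7,8} D(Y)={3,6,7}: V {5,6,7,8}->{5,6}; Y {3,6,7}->{6,7}
So after all 3 constraints: D(Y) = {6,7}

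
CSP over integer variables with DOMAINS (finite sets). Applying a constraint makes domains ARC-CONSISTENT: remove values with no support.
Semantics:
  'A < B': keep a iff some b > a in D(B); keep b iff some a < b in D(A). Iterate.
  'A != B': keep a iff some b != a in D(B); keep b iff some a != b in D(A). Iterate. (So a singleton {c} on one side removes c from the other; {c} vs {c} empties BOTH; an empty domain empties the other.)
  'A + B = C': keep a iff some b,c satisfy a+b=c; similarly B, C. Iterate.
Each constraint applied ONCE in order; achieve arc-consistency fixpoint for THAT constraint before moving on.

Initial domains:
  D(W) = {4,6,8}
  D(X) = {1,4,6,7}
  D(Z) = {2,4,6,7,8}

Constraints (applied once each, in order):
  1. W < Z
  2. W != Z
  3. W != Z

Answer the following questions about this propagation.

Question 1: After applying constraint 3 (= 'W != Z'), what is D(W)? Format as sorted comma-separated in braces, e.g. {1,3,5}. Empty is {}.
Answer: {4,6}

Derivation:
Constraint 1 (W < Z) on D(W)={4,6,8} D(Z)={2,4,6,7,8}: W {4,6,8}->{4,6}; Z {2,4,6,7,8}->{6,7,8}
Constraint 2 (W != Z) on D(W)={4,6} D(Z)={6,7,8}: no change
Constraint 3 (W != Z) on D(W)={4,6} D(Z)={6,7,8}: no change
So after constraint 3: D(W) = {4,6}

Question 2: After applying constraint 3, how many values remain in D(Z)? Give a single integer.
Constraint 1 (W < Z) on D(W)={4,6,8} D(Z)={2,4,6,7,8}: W {4,6,8}->{4,6}; Z {2,4,6,7,8}->{6,7,8}
Constraint 2 (W != Z) on D(W)={4,6} D(Z)={6,7,8}: no change
Constraint 3 (W != Z) on D(W)={4,6} D(Z)={6,7,8}: no change
So after constraint 3: D(Z)={6,7,8}, size = 3

Answer: 3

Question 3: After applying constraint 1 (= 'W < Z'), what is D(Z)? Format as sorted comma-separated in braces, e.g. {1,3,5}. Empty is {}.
Constraint 1 (W < Z) on D(W)={4,6,8} D(Z)={2,4,6,7,8}: W {4,6,8}->{4,6}; Z {2,4,6,7,8}->{6,7,8}
So after constraint 1: D(Z) = {6,7,8}

Answer: {6,7,8}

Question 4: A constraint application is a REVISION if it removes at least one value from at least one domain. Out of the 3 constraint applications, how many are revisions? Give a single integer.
Answer: 1

Derivation:
Constraint 1 (W < Z) on D(W)={4,6,8} D(Z)={2,4,6,7,8}: W {4,6,8}->{4,6}; Z {2,4,6,7,8}->{6,7,8} => REVISION
Constraint 2 (W != Z) on D(W)={4,6} D(Z)={6,7,8}: no change => not a revision
Constraint 3 (W != Z) on D(W)={4,6} D(Z)={6,7,8}: no change => not a revision
Total revisions = 1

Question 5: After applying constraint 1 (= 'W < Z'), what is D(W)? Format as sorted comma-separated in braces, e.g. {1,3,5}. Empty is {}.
Constraint 1 (W < Z) on D(W)={4,6,8} D(Z)={2,4,6,7,8}: W {4,6,8}->{4,6}; Z {2,4,6,7,8}->{6,7,8}
So after constraint 1: D(W) = {4,6}

Answer: {4,6}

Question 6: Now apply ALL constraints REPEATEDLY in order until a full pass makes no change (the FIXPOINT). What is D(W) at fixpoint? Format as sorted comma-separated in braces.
pass 0 (initial): D(W)={4,6,8}
pass 1: W {4,6,8}->{4,6}; Z {2,4,6,7,8}->{6,7,8}
pass 2: no change
Fixpoint after 2 passes: D(W) = {4,6}

Answer: {4,6}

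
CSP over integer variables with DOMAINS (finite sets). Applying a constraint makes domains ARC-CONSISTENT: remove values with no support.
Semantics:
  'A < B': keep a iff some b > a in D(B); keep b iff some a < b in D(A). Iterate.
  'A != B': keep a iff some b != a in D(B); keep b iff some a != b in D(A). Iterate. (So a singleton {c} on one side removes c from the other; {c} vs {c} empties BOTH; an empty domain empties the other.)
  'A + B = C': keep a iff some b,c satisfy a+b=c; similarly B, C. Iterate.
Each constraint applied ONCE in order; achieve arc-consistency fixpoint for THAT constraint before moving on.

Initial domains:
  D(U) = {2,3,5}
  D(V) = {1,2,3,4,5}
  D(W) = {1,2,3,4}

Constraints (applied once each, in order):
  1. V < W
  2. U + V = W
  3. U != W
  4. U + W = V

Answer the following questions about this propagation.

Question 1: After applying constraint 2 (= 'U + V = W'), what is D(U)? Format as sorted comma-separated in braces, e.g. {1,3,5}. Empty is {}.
Answer: {2,3}

Derivation:
Constraint 1 (V < W) on D(V)={1,2,3,4,5} D(W)={1,2,3,4}: V {1,2,3,4,5}->{1,2,3}; W {1,2,3,4}->{2,3,4}
Constraint 2 (U + V = W) on D(U)={2,3,5} D(V)={1,2,3} D(W)={2,3,4}: U {2,3,5}->{2,3}; V {1,2,3}->{1,2}; W {2,3,4}->{3,4}
So after constraint 2: D(U) = {2,3}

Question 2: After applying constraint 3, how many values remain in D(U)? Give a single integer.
Constraint 1 (V < W) on D(V)={1,2,3,4,5} D(W)={1,2,3,4}: V {1,2,3,4,5}->{1,2,3}; W {1,2,3,4}->{2,3,4}
Constraint 2 (U + V = W) on D(U)={2,3,5} D(V)={1,2,3} D(W)={2,3,4}: U {2,3,5}->{2,3}; V {1,2,3}->{1,2}; W {2,3,4}->{3,4}
Constraint 3 (U != W) on D(U)={2,3} D(W)={3,4}: no change
So after constraint 3: D(U)={2,3}, size = 2

Answer: 2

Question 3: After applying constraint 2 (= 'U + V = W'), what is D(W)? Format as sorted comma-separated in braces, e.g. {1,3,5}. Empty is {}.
Constraint 1 (V < W) on D(V)={1,2,3,4,5} D(W)={1,2,3,4}: V {1,2,3,4,5}->{1,2,3}; W {1,2,3,4}->{2,3,4}
Constraint 2 (U + V = W) on D(U)={2,3,5} D(V)={1,2,3} D(W)={2,3,4}: U {2,3,5}->{2,3}; V {1,2,3}->{1,2}; W {2,3,4}->{3,4}
So after constraint 2: D(W) = {3,4}

Answer: {3,4}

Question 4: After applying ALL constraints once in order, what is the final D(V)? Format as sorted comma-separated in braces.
Answer: {}

Derivation:
Constraint 1 (V < W) on D(V)={1,2,3,4,5} D(W)={1,2,3,4}: V {1,2,3,4,5}->{1,2,3}; W {1,2,3,4}->{2,3,4}
Constraint 2 (U + V = W) on D(U)={2,3,5} D(V)={1,2,3} D(W)={2,3,4}: U {2,3,5}->{2,3}; V {1,2,3}->{1,2}; W {2,3,4}->{3,4}
Constraint 3 (U != W) on D(U)={2,3} D(W)={3,4}: no change
Constraint 4 (U + W = V) on D(U)={2,3} D(W)={3,4} D(V)={1,2}: U {2,3}->{}; W {3,4}->{}; V {1,2}->{}
So after all 4 constraints: D(V) = {}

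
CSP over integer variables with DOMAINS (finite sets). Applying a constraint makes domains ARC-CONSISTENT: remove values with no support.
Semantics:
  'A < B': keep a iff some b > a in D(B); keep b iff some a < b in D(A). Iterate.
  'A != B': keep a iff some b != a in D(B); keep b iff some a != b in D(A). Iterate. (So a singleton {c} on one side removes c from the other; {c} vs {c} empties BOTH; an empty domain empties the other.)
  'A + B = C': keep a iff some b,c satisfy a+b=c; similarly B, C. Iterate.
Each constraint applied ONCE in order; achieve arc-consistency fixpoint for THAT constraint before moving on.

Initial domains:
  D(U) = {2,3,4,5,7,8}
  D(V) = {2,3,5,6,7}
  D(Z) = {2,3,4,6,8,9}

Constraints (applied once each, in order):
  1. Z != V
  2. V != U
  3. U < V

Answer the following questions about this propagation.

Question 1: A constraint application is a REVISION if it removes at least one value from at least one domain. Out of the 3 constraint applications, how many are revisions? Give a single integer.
Constraint 1 (Z != V) on D(Z)={2,3,4,6,8,9} D(V)={2,3,5,6,7}: no change => not a revision
Constraint 2 (V != U) on D(V)={2,3,5,6,7} D(U)={2,3,4,5,7,8}: no change => not a revision
Constraint 3 (U < V) on D(U)={2,3,4,5,7,8} D(V)={2,3,5,6,7}: U {2,3,4,5,7,8}->{2,3,4,5}; V {2,3,5,6,7}->{3,5,6,7} => REVISION
Total revisions = 1

Answer: 1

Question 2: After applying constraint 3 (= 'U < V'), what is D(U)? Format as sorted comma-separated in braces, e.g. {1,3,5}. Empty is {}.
Constraint 1 (Z != V) on D(Z)={2,3,4,6,8,9} D(V)={2,3,5,6,7}: no change
Constraint 2 (V != U) on D(V)={2,3,5,6,7} D(U)={2,3,4,5,7,8}: no change
Constraint 3 (U < V) on D(U)={2,3,4,5,7,8} D(V)={2,3,5,6,7}: U {2,3,4,5,7,8}->{2,3,4,5}; V {2,3,5,6,7}->{3,5,6,7}
So after constraint 3: D(U) = {2,3,4,5}

Answer: {2,3,4,5}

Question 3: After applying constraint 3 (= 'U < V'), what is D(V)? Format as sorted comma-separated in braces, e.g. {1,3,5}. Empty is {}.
Constraint 1 (Z != V) on D(Z)={2,3,4,6,8,9} D(V)={2,3,5,6,7}: no change
Constraint 2 (V != U) on D(V)={2,3,5,6,7} D(U)={2,3,4,5,7,8}: no change
Constraint 3 (U < V) on D(U)={2,3,4,5,7,8} D(V)={2,3,5,6,7}: U {2,3,4,5,7,8}->{2,3,4,5}; V {2,3,5,6,7}->{3,5,6,7}
So after constraint 3: D(V) = {3,5,6,7}

Answer: {3,5,6,7}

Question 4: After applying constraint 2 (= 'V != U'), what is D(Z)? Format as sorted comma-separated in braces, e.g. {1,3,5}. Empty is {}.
Answer: {2,3,4,6,8,9}

Derivation:
Constraint 1 (Z != V) on D(Z)={2,3,4,6,8,9} D(V)={2,3,5,6,7}: no change
Constraint 2 (V != U) on D(V)={2,3,5,6,7} D(U)={2,3,4,5,7,8}: no change
So after constraint 2: D(Z) = {2,3,4,6,8,9}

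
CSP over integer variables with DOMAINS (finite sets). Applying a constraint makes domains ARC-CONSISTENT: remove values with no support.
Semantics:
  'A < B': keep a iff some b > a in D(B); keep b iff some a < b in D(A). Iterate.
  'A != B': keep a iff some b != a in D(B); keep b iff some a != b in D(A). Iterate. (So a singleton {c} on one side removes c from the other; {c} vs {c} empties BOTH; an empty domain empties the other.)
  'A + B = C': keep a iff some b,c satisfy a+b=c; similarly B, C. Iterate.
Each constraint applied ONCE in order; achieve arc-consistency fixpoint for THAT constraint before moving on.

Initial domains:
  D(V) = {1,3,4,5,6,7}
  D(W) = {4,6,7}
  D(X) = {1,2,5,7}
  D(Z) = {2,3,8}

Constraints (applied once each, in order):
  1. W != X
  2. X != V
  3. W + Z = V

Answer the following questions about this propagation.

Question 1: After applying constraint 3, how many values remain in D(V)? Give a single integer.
Constraint 1 (W != X) on D(W)={4,6,7} D(X)={1,2,5,7}: no change
Constraint 2 (X != V) on D(X)={1,2,5,7} D(V)={1,3,4,5,6,7}: no change
Constraint 3 (W + Z = V) on D(W)={4,6,7} D(Z)={2,3,8} D(V)={1,3,4,5,6,7}: W {4,6,7}->{4}; Z {2,3,8}->{2,3}; V {1,3,4,5,6,7}->{6,7}
So after constraint 3: D(V)={6,7}, size = 2

Answer: 2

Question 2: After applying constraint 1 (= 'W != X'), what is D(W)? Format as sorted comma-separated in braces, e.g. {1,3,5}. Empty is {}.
Constraint 1 (W != X) on D(W)={4,6,7} D(X)={1,2,5,7}: no change
So after constraint 1: D(W) = {4,6,7}

Answer: {4,6,7}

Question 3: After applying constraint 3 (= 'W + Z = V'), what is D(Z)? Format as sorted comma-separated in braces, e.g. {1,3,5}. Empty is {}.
Constraint 1 (W != X) on D(W)={4,6,7} D(X)={1,2,5,7}: no change
Constraint 2 (X != V) on D(X)={1,2,5,7} D(V)={1,3,4,5,6,7}: no change
Constraint 3 (W + Z = V) on D(W)={4,6,7} D(Z)={2,3,8} D(V)={1,3,4,5,6,7}: W {4,6,7}->{4}; Z {2,3,8}->{2,3}; V {1,3,4,5,6,7}->{6,7}
So after constraint 3: D(Z) = {2,3}

Answer: {2,3}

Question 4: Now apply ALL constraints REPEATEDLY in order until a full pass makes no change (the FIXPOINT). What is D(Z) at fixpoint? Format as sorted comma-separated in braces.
Answer: {2,3}

Derivation:
pass 0 (initial): D(Z)={2,3,8}
pass 1: V {1,3,4,5,6,7}->{6,7}; W {4,6,7}->{4}; Z {2,3,8}->{2,3}
pass 2: no change
Fixpoint after 2 passes: D(Z) = {2,3}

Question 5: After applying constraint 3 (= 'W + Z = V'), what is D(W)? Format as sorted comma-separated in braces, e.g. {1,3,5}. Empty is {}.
Answer: {4}

Derivation:
Constraint 1 (W != X) on D(W)={4,6,7} D(X)={1,2,5,7}: no change
Constraint 2 (X != V) on D(X)={1,2,5,7} D(V)={1,3,4,5,6,7}: no change
Constraint 3 (W + Z = V) on D(W)={4,6,7} D(Z)={2,3,8} D(V)={1,3,4,5,6,7}: W {4,6,7}->{4}; Z {2,3,8}->{2,3}; V {1,3,4,5,6,7}->{6,7}
So after constraint 3: D(W) = {4}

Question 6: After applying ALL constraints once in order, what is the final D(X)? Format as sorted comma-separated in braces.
Answer: {1,2,5,7}

Derivation:
Constraint 1 (W != X) on D(W)={4,6,7} D(X)={1,2,5,7}: no change
Constraint 2 (X != V) on D(X)={1,2,5,7} D(V)={1,3,4,5,6,7}: no change
Constraint 3 (W + Z = V) on D(W)={4,6,7} D(Z)={2,3,8} D(V)={1,3,4,5,6,7}: W {4,6,7}->{4}; Z {2,3,8}->{2,3}; V {1,3,4,5,6,7}->{6,7}
So after all 3 constraints: D(X) = {1,2,5,7}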